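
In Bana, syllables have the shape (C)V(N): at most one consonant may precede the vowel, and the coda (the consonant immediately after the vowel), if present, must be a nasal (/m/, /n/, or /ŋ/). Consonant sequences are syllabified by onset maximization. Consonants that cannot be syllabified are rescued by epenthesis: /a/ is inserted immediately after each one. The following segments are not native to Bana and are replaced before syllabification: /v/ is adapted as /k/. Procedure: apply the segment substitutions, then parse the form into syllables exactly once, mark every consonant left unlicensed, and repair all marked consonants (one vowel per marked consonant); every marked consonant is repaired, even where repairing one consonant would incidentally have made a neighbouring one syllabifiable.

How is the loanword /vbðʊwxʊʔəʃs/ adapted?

kabaðʊwaxʊʔəʃasa

Substitution: /v/ → /k/, giving /kbðʊwxʊʔəʃs/.
Under (C)V(N), the unsyllabifiable consonants are /k/, /b/, /w/, /ʃ/, /s/ (only a nasal (/m/, /n/, or /ŋ/) is licensed in coda position; onsets are limited to one consonant).
Each unlicensed consonant becomes the onset of a new syllable: /k/ → /ka/, /b/ → /ba/, /w/ → /wa/, /ʃ/ → /ʃa/, /s/ → /sa/.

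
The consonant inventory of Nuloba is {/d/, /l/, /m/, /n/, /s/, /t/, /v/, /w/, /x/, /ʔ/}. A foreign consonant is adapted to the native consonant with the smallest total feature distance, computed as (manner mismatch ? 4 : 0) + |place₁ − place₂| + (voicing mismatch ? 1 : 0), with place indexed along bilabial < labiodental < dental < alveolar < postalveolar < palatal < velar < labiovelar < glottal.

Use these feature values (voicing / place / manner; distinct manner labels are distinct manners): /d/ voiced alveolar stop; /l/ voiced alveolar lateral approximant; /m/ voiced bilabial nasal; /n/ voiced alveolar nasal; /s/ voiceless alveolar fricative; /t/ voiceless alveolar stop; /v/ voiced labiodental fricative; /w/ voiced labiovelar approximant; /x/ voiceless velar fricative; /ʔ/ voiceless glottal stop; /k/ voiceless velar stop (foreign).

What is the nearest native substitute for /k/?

ʔ

/ʔ/ is closest: same manner (stop), place distance 2 (velar→glottal), same voicing; total 2. Next closest is /t/ at distance 3.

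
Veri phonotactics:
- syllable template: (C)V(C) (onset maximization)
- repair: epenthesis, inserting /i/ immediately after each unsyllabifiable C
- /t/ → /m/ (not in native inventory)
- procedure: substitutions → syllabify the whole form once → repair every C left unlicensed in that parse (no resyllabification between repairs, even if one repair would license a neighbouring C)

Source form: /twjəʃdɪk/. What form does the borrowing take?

miwijəʃdɪk

Substitution: /t/ → /m/, giving /mwjəʃdɪk/.
Syllabifying with onset maximization leaves /m/, /w/ stranded (at most one coda consonant is licensed; onsets are limited to one consonant).
Inserting the epenthetic vowel yields /m/ → /mi/, /w/ → /wi/.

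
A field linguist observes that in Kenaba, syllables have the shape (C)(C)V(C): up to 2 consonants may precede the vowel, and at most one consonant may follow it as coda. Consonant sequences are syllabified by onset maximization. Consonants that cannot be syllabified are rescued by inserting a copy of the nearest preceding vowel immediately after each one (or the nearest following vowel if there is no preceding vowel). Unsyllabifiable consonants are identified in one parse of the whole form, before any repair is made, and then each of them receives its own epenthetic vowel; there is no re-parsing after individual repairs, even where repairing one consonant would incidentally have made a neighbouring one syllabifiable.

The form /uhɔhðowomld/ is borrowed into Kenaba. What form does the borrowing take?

uhɔhðowomlodo

Syllabifying with onset maximization leaves /l/, /d/ stranded (at most one coda consonant is licensed; onsets may contain at most 2 consonants).
Each unlicensed consonant becomes the onset of a new syllable: /l/ → /lo/, /d/ → /do/.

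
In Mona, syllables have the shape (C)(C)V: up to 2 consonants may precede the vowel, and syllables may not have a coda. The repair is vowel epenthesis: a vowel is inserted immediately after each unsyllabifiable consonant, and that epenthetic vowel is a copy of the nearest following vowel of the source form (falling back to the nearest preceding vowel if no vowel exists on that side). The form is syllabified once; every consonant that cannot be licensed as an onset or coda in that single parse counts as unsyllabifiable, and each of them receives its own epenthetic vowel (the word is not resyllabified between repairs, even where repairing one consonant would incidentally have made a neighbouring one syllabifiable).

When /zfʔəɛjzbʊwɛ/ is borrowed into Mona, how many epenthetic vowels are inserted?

2

The unsyllabifiable consonants are /z/, /j/; each receives one epenthetic vowel.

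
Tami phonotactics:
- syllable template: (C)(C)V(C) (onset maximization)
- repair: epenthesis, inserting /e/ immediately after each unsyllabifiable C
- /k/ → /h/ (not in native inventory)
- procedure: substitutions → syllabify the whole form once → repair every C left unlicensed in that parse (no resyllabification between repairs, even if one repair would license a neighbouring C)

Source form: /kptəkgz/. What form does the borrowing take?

Substitution: /k/ → /h/, giving /hptəhgz/.
Syllabifying with onset maximization leaves /h/, /g/, /z/ stranded (at most one coda consonant is licensed; onsets may contain at most 2 consonants).
Each unlicensed consonant becomes the onset of a new syllable: /h/ → /he/, /g/ → /ge/, /z/ → /ze/.

heptəhgeze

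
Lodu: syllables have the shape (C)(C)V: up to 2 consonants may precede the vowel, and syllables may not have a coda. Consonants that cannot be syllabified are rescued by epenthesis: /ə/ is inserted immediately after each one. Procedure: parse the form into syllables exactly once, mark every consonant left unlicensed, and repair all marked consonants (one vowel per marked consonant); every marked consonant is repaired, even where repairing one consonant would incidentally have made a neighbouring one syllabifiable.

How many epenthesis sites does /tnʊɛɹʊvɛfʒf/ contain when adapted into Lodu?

The unsyllabifiable consonants are /f/, /ʒ/, /f/; each receives one epenthetic vowel.

3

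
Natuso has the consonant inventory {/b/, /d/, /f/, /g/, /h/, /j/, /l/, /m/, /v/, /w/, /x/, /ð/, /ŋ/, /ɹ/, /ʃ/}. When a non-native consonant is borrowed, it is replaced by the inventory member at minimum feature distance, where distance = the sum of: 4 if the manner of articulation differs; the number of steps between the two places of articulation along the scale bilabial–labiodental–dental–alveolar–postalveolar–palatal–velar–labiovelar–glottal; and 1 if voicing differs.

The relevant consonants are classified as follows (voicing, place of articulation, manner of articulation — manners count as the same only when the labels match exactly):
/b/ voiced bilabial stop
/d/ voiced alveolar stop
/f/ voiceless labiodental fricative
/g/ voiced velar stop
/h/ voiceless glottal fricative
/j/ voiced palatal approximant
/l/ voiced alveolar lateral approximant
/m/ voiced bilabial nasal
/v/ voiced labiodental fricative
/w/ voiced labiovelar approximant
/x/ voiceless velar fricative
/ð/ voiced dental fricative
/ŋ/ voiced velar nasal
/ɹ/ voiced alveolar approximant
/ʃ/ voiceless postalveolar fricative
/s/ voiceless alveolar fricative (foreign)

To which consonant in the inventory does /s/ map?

ʃ

/ʃ/ is closest: same manner (fricative), place distance 1 (alveolar→postalveolar), same voicing; total 1. Next closest is /f/ at distance 2.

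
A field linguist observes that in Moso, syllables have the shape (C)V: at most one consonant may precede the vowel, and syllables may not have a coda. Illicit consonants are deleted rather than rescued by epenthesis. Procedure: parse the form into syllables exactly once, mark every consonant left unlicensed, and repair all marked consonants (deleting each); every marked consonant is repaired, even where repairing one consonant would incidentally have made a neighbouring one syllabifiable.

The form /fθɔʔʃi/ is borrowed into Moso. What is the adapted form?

θɔʃi

Under (C)V, the unsyllabifiable consonants are /f/, /ʔ/ (no codas are permitted; onsets are limited to one consonant).
Deleting the stranded consonants removes /f/, /ʔ/.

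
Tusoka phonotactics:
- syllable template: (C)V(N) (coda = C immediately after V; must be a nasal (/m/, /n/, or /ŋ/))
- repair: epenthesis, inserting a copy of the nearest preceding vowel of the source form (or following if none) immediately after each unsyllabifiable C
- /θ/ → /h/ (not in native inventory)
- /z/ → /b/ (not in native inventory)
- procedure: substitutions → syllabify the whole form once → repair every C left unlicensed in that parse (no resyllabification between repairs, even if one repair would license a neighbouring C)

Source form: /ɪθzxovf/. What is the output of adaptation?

Substitution: /θ/ → /h/, /z/ → /b/, giving /ɪhbxovf/.
Under (C)V(N), the unsyllabifiable consonants are /h/, /b/, /v/, /f/ (only a nasal (/m/, /n/, or /ŋ/) is licensed in coda position; onsets are limited to one consonant).
Each unlicensed consonant becomes the onset of a new syllable: /h/ → /hɪ/, /b/ → /bɪ/, /v/ → /vo/, /f/ → /fo/.

ɪhɪbɪxovofo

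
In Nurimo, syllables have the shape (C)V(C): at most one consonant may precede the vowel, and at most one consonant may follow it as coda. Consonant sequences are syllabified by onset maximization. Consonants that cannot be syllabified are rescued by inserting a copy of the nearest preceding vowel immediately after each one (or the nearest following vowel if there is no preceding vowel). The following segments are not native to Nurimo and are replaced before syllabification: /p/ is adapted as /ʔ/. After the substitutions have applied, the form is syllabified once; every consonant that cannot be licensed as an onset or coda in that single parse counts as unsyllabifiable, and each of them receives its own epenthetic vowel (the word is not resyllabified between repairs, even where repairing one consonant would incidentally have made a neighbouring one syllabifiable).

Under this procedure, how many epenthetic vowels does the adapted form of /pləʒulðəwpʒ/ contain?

3

After substitution the input is /ʔləʒulðəwʔʒ/.
The unsyllabifiable consonants are /ʔ/, /ʔ/, /ʒ/; each receives one epenthetic vowel.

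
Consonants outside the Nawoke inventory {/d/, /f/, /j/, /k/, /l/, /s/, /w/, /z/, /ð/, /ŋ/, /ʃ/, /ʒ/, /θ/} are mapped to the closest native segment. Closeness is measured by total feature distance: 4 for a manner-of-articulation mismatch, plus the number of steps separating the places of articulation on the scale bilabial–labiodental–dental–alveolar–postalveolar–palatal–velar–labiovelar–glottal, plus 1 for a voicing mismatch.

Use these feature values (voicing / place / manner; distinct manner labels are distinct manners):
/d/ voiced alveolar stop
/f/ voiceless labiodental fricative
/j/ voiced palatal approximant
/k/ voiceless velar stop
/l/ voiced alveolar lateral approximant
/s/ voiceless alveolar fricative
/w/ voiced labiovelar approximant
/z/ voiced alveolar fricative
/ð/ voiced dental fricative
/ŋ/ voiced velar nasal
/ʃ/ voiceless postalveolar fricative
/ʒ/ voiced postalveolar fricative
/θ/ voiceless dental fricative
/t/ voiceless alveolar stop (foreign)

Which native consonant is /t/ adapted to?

d

/d/ is closest: same manner (stop), place distance 0 (alveolar→alveolar), voicing differs (+1); total 1. Next closest is /k/ at distance 3.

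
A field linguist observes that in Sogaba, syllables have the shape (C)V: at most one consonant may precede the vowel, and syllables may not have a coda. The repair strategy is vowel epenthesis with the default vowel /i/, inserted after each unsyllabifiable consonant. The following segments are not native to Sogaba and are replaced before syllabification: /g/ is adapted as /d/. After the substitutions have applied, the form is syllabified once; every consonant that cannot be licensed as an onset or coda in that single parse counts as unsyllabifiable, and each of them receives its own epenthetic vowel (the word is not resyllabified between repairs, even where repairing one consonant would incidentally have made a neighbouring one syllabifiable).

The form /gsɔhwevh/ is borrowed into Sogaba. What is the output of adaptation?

disɔhiwevihi

Substitution: /g/ → /d/, giving /dsɔhwevh/.
Syllabifying with onset maximization leaves /d/, /h/, /v/, /h/ stranded (no codas are permitted; onsets are limited to one consonant).
Each unlicensed consonant becomes the onset of a new syllable: /d/ → /di/, /h/ → /hi/, /v/ → /vi/, /h/ → /hi/.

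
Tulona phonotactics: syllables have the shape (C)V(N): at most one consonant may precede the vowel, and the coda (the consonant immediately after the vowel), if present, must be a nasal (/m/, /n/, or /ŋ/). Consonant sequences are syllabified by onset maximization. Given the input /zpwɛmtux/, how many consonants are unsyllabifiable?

Under (C)V(N), the unsyllabifiable consonants are /z/, /p/, /x/ (only a nasal (/m/, /n/, or /ŋ/) is licensed in coda position; onsets are limited to one consonant).

3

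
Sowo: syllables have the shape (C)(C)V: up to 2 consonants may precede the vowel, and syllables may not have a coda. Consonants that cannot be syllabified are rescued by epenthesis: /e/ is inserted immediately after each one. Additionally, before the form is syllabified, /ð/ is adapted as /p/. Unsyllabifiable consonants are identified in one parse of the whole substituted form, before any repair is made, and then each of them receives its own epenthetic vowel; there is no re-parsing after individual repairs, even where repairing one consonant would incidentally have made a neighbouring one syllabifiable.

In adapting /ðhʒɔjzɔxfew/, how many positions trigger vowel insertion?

After substitution the input is /phʒɔjzɔxfew/.
The unsyllabifiable consonants are /p/, /w/; each receives one epenthetic vowel.

2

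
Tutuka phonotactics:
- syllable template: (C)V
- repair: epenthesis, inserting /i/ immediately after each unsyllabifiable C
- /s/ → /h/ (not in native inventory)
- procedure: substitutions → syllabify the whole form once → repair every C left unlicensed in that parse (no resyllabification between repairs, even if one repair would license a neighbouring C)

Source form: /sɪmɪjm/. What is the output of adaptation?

Substitution: /s/ → /h/, giving /hɪmɪjm/.
Under (C)V, the unsyllabifiable consonants are /j/, /m/ (no codas are permitted; onsets are limited to one consonant).
Epenthesis after each stranded consonant: /j/ → /ji/, /m/ → /mi/.

hɪmɪjimi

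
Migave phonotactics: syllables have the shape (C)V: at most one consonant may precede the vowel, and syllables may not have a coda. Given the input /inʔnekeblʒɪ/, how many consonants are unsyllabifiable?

4

Syllabifying with onset maximization leaves /n/, /ʔ/, /b/, /l/ stranded (no codas are permitted; onsets are limited to one consonant).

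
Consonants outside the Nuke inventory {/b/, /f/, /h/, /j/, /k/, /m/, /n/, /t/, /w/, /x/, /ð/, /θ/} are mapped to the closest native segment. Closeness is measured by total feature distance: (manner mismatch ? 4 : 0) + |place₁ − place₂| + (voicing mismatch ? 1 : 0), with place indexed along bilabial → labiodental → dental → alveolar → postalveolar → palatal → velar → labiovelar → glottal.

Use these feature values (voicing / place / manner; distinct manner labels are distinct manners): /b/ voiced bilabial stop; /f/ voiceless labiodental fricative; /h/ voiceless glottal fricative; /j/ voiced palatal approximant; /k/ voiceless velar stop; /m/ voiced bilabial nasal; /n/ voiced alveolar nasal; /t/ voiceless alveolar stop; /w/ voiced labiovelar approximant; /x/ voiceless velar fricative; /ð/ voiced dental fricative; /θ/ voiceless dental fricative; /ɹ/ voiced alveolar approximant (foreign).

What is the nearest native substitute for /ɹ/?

/j/ is closest: same manner (approximant), place distance 2 (alveolar→palatal), same voicing; total 2. Next closest is /n/ at distance 4.

j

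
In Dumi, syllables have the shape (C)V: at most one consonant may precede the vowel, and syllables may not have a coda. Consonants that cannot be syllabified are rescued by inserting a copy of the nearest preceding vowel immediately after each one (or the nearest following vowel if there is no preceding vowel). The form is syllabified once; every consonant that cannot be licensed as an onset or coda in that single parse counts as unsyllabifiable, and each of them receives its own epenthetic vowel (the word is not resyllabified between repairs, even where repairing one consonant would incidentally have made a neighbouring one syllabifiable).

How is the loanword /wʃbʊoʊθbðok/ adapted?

The consonants /w/, /ʃ/, /θ/, /b/, /k/ cannot be parsed into a legal (C)V syllable (no codas are permitted; onsets are limited to one consonant).
Inserting the epenthetic vowel yields /w/ → /wʊ/, /ʃ/ → /ʃʊ/, /θ/ → /θʊ/, /b/ → /bʊ/, /k/ → /ko/.

wʊʃʊbʊoʊθʊbʊðoko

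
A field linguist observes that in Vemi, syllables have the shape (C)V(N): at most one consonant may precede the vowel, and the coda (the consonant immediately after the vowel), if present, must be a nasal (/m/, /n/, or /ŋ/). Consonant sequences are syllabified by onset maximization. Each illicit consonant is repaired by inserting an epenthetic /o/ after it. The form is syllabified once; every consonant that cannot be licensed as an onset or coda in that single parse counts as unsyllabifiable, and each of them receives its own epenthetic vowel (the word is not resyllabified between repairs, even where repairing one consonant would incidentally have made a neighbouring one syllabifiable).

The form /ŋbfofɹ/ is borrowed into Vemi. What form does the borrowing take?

The consonants /ŋ/, /b/, /f/, /ɹ/ cannot be parsed into a legal (C)V(N) syllable (only a nasal (/m/, /n/, or /ŋ/) is licensed in coda position; onsets are limited to one consonant).
Epenthesis after each stranded consonant: /ŋ/ → /ŋo/, /b/ → /bo/, /f/ → /fo/, /ɹ/ → /ɹo/.

ŋobofofoɹo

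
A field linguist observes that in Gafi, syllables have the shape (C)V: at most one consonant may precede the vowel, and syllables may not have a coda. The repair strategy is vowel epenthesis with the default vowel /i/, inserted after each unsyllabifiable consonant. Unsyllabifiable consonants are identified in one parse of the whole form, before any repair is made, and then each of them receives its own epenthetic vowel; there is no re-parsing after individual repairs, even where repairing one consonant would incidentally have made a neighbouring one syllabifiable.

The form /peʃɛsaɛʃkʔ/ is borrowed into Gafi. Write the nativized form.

peʃɛsaɛʃikiʔi

Syllabifying with onset maximization leaves /ʃ/, /k/, /ʔ/ stranded (no codas are permitted; onsets are limited to one consonant).
Inserting the epenthetic vowel yields /ʃ/ → /ʃi/, /k/ → /ki/, /ʔ/ → /ʔi/.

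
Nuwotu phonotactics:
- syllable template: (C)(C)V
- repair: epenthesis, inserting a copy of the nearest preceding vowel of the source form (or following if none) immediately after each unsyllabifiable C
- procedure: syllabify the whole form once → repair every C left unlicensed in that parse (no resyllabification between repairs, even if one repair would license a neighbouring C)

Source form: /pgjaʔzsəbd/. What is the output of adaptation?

Syllabifying with onset maximization leaves /p/, /ʔ/, /b/, /d/ stranded (no codas are permitted; onsets may contain at most 2 consonants).
Each unlicensed consonant becomes the onset of a new syllable: /p/ → /pa/, /ʔ/ → /ʔa/, /b/ → /bə/, /d/ → /də/.

pagjaʔazsəbədə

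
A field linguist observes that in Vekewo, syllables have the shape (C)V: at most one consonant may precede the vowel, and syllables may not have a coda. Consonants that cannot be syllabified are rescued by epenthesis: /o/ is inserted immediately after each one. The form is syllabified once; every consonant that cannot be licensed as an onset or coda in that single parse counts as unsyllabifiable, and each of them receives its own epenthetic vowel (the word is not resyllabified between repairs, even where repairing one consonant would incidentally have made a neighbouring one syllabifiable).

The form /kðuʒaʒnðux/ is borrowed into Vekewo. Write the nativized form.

The consonants /k/, /ʒ/, /n/, /x/ cannot be parsed into a legal (C)V syllable (no codas are permitted; onsets are limited to one consonant).
Each unlicensed consonant becomes the onset of a new syllable: /k/ → /ko/, /ʒ/ → /ʒo/, /n/ → /no/, /x/ → /xo/.

koðuʒaʒonoðuxo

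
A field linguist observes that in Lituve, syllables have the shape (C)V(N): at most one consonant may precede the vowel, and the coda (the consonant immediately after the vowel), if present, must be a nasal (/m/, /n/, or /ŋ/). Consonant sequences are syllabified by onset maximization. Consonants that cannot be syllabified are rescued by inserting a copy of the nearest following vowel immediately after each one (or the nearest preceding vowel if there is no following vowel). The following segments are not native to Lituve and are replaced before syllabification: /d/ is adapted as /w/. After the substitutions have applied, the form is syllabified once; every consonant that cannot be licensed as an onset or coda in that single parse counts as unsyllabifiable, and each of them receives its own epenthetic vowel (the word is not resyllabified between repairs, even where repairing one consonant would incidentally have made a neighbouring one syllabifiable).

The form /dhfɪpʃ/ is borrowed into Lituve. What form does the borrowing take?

Substitution: /d/ → /w/, giving /whfɪpʃ/.
Syllabifying with onset maximization leaves /w/, /h/, /p/, /ʃ/ stranded (only a nasal (/m/, /n/, or /ŋ/) is licensed in coda position; onsets are limited to one consonant).
Each unlicensed consonant becomes the onset of a new syllable: /w/ → /wɪ/, /h/ → /hɪ/, /p/ → /pɪ/, /ʃ/ → /ʃɪ/.

wɪhɪfɪpɪʃɪ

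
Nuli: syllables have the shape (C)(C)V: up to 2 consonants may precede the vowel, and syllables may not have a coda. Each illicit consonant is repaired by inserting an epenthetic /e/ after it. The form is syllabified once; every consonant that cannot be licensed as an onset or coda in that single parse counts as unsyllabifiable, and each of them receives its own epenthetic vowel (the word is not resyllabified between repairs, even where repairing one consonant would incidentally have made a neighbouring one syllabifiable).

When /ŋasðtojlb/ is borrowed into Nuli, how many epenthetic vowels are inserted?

The unsyllabifiable consonants are /s/, /j/, /l/, /b/; each receives one epenthetic vowel.

4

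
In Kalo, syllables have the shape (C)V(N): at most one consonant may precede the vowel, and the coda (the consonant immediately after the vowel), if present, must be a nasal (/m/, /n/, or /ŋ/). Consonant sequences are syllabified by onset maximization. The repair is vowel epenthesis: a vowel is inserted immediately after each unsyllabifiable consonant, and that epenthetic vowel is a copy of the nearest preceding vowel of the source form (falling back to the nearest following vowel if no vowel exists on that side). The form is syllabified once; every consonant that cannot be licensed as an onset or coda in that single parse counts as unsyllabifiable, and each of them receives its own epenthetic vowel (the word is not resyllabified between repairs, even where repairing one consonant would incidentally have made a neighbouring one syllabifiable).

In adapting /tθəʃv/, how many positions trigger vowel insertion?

3

The unsyllabifiable consonants are /t/, /ʃ/, /v/; each receives one epenthetic vowel.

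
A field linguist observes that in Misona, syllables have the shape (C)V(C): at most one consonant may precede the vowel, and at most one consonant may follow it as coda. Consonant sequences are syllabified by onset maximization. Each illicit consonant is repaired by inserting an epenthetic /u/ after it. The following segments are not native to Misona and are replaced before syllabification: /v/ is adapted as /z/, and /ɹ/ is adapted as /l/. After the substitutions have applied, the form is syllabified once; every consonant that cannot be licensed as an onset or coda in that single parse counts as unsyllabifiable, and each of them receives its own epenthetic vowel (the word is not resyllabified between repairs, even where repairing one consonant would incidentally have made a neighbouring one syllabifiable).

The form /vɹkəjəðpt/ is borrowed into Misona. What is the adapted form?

zulukəjəðputu

Substitution: /v/ → /z/, /ɹ/ → /l/, giving /zlkəjəðpt/.
The consonants /z/, /l/, /p/, /t/ cannot be parsed into a legal (C)V(C) syllable (at most one coda consonant is licensed; onsets are limited to one consonant).
Inserting the epenthetic vowel yields /z/ → /zu/, /l/ → /lu/, /p/ → /pu/, /t/ → /tu/.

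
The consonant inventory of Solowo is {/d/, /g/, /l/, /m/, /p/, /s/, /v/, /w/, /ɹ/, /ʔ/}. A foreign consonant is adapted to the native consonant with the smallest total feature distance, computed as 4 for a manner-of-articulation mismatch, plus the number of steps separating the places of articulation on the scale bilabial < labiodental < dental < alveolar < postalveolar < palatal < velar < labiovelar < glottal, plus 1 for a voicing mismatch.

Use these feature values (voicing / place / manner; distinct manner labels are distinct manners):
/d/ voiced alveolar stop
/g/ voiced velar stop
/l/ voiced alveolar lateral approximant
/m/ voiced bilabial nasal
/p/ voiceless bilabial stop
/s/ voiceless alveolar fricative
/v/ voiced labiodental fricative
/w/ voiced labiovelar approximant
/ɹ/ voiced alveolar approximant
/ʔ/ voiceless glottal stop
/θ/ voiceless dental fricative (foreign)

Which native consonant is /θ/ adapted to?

s

/s/ is closest: same manner (fricative), place distance 1 (dental→alveolar), same voicing; total 1. Next closest is /v/ at distance 2.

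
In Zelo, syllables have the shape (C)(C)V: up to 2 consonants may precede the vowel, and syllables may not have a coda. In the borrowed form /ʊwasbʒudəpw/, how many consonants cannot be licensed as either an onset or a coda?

3

Syllabifying with onset maximization leaves /s/, /p/, /w/ stranded (no codas are permitted; onsets may contain at most 2 consonants).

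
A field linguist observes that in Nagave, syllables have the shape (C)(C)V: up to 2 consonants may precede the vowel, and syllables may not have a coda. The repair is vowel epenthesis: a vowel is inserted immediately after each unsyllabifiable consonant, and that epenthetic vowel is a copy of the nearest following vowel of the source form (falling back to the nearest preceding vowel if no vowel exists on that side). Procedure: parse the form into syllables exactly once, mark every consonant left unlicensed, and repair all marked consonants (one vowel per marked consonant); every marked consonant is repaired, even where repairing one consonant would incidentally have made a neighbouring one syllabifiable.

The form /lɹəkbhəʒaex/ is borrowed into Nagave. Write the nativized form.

Syllabifying with onset maximization leaves /k/, /x/ stranded (no codas are permitted; onsets may contain at most 2 consonants).
Epenthesis after each stranded consonant: /k/ → /kə/, /x/ → /xe/.

lɹəkəbhəʒaexe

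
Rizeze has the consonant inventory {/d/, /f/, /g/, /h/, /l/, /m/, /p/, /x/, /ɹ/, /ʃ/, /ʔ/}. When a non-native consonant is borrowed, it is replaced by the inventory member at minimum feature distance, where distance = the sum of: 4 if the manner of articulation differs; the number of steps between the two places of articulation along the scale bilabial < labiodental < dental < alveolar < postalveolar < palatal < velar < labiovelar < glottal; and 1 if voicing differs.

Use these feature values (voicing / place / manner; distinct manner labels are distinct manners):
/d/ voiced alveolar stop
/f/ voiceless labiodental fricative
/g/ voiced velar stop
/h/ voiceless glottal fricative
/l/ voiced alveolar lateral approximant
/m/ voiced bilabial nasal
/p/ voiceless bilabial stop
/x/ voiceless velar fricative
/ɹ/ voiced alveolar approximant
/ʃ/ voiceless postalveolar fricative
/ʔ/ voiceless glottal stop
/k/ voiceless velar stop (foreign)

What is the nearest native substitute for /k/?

/g/ is closest: same manner (stop), place distance 0 (velar→velar), voicing differs (+1); total 1. Next closest is /ʔ/ at distance 2.

g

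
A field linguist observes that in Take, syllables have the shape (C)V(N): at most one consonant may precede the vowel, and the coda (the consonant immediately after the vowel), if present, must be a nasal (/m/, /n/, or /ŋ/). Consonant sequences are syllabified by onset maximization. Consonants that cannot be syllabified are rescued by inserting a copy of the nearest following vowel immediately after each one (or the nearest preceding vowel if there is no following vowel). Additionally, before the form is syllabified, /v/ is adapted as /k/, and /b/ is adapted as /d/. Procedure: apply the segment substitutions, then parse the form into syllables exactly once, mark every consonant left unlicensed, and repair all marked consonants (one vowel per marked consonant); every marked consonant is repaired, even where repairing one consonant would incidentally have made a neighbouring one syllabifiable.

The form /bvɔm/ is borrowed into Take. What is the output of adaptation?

dɔkɔm

Substitution: /b/ → /d/, /v/ → /k/, giving /dkɔm/.
Syllabifying with onset maximization leaves /d/ stranded (only a nasal (/m/, /n/, or /ŋ/) is licensed in coda position; onsets are limited to one consonant).
Epenthesis after each stranded consonant: /d/ → /dɔ/.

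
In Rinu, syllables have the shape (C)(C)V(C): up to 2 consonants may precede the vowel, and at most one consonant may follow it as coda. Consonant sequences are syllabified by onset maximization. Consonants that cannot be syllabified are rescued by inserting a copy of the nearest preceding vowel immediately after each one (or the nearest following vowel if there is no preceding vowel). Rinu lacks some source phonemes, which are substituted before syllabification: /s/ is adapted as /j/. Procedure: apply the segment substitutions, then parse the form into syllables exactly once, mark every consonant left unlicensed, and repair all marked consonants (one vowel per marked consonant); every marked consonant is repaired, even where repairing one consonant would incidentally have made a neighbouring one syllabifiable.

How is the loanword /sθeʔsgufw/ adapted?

jθeʔjgufwu

Substitution: /s/ → /j/, giving /jθeʔjgufw/.
Under (C)(C)V(C), the unsyllabifiable consonants are /w/ (at most one coda consonant is licensed; onsets may contain at most 2 consonants).
Inserting the epenthetic vowel yields /w/ → /wu/.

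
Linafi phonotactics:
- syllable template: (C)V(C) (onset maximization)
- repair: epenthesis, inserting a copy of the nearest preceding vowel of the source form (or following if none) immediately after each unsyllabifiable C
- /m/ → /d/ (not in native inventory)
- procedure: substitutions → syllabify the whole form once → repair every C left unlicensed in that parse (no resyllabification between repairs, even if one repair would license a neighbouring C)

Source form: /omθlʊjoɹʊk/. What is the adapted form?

odθolʊjoɹʊk

Substitution: /m/ → /d/, giving /odθlʊjoɹʊk/.
Under (C)V(C), the unsyllabifiable consonants are /θ/ (at most one coda consonant is licensed; onsets are limited to one consonant).
Each unlicensed consonant becomes the onset of a new syllable: /θ/ → /θo/.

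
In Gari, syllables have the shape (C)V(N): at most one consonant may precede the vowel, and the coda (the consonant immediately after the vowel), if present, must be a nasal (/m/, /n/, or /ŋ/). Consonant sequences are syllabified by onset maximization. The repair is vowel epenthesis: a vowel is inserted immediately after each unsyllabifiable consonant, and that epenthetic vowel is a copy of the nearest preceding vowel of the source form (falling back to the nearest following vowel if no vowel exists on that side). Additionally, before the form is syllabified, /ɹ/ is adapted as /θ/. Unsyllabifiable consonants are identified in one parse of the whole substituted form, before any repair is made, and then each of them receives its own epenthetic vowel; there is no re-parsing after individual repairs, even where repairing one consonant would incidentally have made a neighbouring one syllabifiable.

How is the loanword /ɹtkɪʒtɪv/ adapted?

Substitution: /ɹ/ → /θ/, giving /θtkɪʒtɪv/.
Under (C)V(N), the unsyllabifiable consonants are /θ/, /t/, /ʒ/, /v/ (only a nasal (/m/, /n/, or /ŋ/) is licensed in coda position; onsets are limited to one consonant).
Each unlicensed consonant becomes the onset of a new syllable: /θ/ → /θɪ/, /t/ → /tɪ/, /ʒ/ → /ʒɪ/, /v/ → /vɪ/.

θɪtɪkɪʒɪtɪvɪ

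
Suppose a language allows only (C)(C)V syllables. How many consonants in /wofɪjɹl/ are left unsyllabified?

Syllabifying with onset maximization leaves /j/, /ɹ/, /l/ stranded (no codas are permitted; onsets may contain at most 2 consonants).

3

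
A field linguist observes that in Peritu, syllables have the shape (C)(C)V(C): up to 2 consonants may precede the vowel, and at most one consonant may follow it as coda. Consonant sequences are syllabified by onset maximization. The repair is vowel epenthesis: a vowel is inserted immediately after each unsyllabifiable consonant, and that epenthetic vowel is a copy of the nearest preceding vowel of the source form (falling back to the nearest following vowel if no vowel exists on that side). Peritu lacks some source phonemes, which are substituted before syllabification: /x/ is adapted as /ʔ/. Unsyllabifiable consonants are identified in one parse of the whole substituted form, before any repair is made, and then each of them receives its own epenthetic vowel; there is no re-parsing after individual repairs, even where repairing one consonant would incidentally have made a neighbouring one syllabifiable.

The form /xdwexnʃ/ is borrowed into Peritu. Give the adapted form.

ʔedweʔneʃe

Substitution: /x/ → /ʔ/, giving /ʔdweʔnʃ/.
Syllabifying with onset maximization leaves /ʔ/, /n/, /ʃ/ stranded (at most one coda consonant is licensed; onsets may contain at most 2 consonants).
Epenthesis after each stranded consonant: /ʔ/ → /ʔe/, /n/ → /ne/, /ʃ/ → /ʃe/.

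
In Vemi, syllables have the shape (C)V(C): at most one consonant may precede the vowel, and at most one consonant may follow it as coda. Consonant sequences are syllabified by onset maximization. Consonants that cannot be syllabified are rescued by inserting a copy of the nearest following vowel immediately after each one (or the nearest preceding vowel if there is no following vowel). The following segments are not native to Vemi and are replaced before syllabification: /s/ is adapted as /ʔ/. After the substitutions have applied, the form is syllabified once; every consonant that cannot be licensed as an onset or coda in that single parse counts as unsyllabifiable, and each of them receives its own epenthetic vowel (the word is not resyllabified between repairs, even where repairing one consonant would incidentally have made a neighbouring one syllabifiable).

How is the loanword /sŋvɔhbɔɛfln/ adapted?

Substitution: /s/ → /ʔ/, giving /ʔŋvɔhbɔɛfln/.
Under (C)V(C), the unsyllabifiable consonants are /ʔ/, /ŋ/, /l/, /n/ (at most one coda consonant is licensed; onsets are limited to one consonant).
Each unlicensed consonant becomes the onset of a new syllable: /ʔ/ → /ʔɔ/, /ŋ/ → /ŋɔ/, /l/ → /lɛ/, /n/ → /nɛ/.

ʔɔŋɔvɔhbɔɛflɛnɛ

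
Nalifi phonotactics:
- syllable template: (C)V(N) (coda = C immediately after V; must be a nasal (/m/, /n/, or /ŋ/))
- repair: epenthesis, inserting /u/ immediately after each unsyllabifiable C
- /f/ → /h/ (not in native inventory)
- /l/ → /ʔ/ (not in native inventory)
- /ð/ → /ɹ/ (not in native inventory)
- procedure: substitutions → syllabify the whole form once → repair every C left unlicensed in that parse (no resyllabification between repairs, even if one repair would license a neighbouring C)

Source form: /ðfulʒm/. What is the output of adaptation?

ɹuhuʔuʒumu

Substitution: /ð/ → /ɹ/, /f/ → /h/, /l/ → /ʔ/, giving /ɹhuʔʒm/.
Under (C)V(N), the unsyllabifiable consonants are /ɹ/, /ʔ/, /ʒ/, /m/ (only a nasal (/m/, /n/, or /ŋ/) is licensed in coda position; onsets are limited to one consonant).
Each unlicensed consonant becomes the onset of a new syllable: /ɹ/ → /ɹu/, /ʔ/ → /ʔu/, /ʒ/ → /ʒu/, /m/ → /mu/.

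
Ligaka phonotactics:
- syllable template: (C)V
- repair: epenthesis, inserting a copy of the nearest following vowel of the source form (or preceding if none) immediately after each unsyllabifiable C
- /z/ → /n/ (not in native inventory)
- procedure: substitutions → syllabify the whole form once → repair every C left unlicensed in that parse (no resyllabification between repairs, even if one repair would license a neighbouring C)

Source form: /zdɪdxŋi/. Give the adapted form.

Substitution: /z/ → /n/, giving /ndɪdxŋi/.
The consonants /n/, /d/, /x/ cannot be parsed into a legal (C)V syllable (no codas are permitted; onsets are limited to one consonant).
Each unlicensed consonant becomes the onset of a new syllable: /n/ → /nɪ/, /d/ → /di/, /x/ → /xi/.

nɪdɪdixiŋi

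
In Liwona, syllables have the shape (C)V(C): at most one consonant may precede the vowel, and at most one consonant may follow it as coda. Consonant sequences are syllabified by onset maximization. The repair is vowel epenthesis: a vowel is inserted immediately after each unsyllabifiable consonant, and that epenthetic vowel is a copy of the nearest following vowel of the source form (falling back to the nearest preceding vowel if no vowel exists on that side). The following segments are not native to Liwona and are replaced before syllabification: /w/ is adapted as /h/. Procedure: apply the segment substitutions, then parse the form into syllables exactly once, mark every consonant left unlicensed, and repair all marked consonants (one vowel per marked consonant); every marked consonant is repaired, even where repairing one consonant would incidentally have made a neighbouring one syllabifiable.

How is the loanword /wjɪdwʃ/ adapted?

Substitution: /w/ → /h/, giving /hjɪdhʃ/.
Under (C)V(C), the unsyllabifiable consonants are /h/, /h/, /ʃ/ (at most one coda consonant is licensed; onsets are limited to one consonant).
Epenthesis after each stranded consonant: /h/ → /hɪ/, /h/ → /hɪ/, /ʃ/ → /ʃɪ/.

hɪjɪdhɪʃɪ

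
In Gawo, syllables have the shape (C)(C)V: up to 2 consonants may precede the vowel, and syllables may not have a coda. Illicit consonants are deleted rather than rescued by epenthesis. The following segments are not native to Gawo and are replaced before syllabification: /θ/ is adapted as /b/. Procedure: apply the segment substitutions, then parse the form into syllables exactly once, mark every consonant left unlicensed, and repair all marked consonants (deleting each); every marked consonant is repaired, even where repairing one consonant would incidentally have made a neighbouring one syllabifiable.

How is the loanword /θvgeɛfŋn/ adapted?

Substitution: /θ/ → /b/, giving /bvgeɛfŋn/.
Syllabifying with onset maximization leaves /b/, /f/, /ŋ/, /n/ stranded (no codas are permitted; onsets may contain at most 2 consonants).
Deletion applies to /b/, /f/, /ŋ/, /n/.

vgeɛ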